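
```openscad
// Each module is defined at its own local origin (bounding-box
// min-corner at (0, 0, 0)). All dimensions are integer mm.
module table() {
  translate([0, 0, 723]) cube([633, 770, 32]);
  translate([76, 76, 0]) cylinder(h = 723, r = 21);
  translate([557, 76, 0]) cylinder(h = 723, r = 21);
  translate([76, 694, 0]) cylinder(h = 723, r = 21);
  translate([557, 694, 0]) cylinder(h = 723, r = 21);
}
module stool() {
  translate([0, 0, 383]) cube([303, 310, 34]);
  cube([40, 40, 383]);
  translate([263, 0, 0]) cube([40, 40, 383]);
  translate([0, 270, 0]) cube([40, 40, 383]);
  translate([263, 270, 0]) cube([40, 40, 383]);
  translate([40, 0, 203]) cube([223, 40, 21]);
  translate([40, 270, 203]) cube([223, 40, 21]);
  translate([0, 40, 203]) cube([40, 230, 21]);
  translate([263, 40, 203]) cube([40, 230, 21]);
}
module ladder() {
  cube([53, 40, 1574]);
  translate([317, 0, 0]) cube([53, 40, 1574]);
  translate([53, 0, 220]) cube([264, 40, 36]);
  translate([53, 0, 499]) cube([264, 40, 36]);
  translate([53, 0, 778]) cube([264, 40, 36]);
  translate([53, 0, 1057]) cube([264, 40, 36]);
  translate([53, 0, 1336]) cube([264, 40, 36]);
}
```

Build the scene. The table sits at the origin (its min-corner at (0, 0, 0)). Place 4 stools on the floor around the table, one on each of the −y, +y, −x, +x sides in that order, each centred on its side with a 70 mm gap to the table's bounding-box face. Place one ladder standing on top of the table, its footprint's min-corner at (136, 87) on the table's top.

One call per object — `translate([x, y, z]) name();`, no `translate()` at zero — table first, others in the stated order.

table();
translate([165, -380, 0]) stool();
translate([165, 840, 0]) stool();
translate([-373, 230, 0]) stool();
translate([703, 230, 0]) stool();
translate([136, 87, 755]) ladder();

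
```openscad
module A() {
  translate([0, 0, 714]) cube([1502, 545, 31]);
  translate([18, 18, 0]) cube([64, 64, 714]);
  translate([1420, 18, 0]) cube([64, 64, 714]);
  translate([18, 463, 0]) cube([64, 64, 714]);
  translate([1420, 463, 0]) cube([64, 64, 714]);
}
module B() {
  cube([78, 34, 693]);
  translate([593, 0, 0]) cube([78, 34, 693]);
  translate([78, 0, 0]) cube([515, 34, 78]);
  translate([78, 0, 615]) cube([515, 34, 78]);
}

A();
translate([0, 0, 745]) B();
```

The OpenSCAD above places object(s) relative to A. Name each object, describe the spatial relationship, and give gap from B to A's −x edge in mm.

The picture frame's min-x is at 0; the table's min-x is 0; gap = 0 mm.

A is a table. B is a picture frame. The picture frame is on top of the table. The gap from the picture frame to the table's −x edge is 0 mm.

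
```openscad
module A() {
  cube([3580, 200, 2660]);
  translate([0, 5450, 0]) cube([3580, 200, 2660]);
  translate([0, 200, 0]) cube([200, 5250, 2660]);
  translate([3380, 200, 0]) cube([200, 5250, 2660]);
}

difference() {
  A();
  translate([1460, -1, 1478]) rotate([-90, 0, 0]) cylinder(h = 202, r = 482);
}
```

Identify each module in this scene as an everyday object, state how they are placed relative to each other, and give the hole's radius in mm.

A is a house frame. The house frame has a circular hole through its front wall. The hole's radius is 482 mm.

The subtracted cylinder has r = 482 mm.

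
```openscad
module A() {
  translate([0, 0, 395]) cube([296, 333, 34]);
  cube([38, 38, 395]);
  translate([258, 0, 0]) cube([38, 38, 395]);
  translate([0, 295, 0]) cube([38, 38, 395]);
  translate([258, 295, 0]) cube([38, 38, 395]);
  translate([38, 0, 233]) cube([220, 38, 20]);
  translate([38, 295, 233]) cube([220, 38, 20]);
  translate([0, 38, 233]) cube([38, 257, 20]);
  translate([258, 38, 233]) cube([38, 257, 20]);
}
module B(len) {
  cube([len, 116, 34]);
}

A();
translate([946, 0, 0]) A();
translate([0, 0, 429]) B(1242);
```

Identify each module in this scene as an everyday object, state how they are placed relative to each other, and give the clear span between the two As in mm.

Second stool starts at x = 946; first ends at x = 296; clear span = 946 − 296 = 650 mm.

A is a stool. B is a beam. A beam spans the tops of two stools. The clear span between the two stools is 650 mm.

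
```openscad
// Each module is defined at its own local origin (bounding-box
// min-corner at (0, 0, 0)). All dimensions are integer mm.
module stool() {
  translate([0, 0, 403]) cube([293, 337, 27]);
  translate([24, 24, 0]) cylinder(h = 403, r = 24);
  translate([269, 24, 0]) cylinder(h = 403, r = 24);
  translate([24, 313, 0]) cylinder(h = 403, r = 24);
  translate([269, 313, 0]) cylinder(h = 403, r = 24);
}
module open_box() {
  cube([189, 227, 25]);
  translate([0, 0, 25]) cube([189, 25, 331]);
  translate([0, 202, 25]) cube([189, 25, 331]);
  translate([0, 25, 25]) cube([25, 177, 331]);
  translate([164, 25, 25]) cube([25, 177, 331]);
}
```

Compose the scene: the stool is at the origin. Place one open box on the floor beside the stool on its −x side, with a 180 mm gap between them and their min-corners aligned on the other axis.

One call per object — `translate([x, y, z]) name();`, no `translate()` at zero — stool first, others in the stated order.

stool();
translate([-369, 0, 0]) open_box();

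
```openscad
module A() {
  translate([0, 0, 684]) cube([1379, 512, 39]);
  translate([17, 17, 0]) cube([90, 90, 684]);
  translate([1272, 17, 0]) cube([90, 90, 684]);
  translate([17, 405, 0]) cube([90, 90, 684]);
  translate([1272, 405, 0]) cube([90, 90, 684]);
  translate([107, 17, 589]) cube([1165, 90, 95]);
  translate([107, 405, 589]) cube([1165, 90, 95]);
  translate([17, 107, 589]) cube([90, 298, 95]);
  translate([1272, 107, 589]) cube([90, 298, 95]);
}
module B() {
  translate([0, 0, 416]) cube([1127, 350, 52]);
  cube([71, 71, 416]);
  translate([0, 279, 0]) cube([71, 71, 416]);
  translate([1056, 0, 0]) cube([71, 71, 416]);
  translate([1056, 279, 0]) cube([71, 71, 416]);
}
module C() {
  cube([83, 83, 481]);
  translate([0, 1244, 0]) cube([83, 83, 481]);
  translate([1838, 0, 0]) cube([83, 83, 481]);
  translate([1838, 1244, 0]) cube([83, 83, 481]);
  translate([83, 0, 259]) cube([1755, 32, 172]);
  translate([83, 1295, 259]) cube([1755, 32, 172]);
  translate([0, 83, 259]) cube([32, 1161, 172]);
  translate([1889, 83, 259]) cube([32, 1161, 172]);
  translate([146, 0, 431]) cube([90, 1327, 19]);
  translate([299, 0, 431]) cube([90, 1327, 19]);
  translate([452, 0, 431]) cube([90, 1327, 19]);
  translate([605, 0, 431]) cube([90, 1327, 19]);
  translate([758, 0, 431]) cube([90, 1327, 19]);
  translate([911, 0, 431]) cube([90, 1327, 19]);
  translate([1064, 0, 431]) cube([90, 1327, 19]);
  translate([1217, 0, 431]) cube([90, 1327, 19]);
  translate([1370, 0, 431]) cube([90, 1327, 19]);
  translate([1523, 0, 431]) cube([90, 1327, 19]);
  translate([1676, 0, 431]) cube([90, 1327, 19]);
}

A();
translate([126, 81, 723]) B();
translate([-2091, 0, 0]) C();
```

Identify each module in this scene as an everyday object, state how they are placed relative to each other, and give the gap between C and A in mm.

The bed frame's nearest face is 170 mm from the table's −x face.

A is a table. B is a bench. C is a bed frame. The bench is on top of the table, centred. The bed frame is on the floor beside the table on its −x side. The gap between the bed frame and the table is 170 mm.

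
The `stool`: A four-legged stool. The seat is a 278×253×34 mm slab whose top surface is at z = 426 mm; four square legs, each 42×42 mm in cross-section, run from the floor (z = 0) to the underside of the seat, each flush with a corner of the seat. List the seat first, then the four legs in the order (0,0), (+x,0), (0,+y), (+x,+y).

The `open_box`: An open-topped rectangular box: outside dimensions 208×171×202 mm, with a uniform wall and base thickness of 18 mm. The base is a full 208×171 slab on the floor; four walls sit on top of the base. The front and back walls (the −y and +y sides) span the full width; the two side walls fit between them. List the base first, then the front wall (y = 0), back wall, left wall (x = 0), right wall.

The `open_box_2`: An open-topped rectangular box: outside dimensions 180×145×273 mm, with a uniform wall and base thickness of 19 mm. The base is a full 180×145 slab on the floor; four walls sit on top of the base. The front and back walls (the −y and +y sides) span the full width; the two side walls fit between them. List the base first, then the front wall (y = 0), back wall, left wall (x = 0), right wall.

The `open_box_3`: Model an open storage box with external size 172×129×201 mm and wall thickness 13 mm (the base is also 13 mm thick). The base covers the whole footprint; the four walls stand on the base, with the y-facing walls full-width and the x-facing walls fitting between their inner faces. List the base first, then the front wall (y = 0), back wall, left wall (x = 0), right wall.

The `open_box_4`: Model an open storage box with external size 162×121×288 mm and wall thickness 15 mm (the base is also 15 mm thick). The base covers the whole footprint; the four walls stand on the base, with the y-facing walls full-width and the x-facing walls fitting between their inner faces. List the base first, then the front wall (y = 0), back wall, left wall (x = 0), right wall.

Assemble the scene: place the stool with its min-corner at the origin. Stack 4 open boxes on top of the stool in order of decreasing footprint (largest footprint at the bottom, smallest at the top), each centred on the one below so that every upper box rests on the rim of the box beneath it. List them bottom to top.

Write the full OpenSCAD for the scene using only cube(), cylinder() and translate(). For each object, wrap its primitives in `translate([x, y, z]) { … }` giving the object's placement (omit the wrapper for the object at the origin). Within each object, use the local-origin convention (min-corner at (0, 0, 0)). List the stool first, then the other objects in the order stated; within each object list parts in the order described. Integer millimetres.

translate([0, 0, 392]) cube([278, 253, 34]);
cube([42, 42, 392]);
translate([236, 0, 0]) cube([42, 42, 392]);
translate([0, 211, 0]) cube([42, 42, 392]);
translate([236, 211, 0]) cube([42, 42, 392]);
translate([35, 41, 426]) {
  cube([208, 171, 18]);
  translate([0, 0, 18]) cube([208, 18, 184]);
  translate([0, 153, 18]) cube([208, 18, 184]);
  translate([0, 18, 18]) cube([18, 135, 184]);
  translate([190, 18, 18]) cube([18, 135, 184]);
}
translate([49, 54, 628]) {
  cube([180, 145, 19]);
  translate([0, 0, 19]) cube([180, 19, 254]);
  translate([0, 126, 19]) cube([180, 19, 254]);
  translate([0, 19, 19]) cube([19, 107, 254]);
  translate([161, 19, 19]) cube([19, 107, 254]);
}
translate([53, 62, 901]) {
  cube([172, 129, 13]);
  translate([0, 0, 13]) cube([172, 13, 188]);
  translate([0, 116, 13]) cube([172, 13, 188]);
  translate([0, 13, 13]) cube([13, 103, 188]);
  translate([159, 13, 13]) cube([13, 103, 188]);
}
translate([58, 66, 1102]) {
  cube([162, 121, 15]);
  translate([0, 0, 15]) cube([162, 15, 273]);
  translate([0, 106, 15]) cube([162, 15, 273]);
  translate([0, 15, 15]) cube([15, 91, 273]);
  translate([147, 15, 15]) cube([15, 91, 273]);
}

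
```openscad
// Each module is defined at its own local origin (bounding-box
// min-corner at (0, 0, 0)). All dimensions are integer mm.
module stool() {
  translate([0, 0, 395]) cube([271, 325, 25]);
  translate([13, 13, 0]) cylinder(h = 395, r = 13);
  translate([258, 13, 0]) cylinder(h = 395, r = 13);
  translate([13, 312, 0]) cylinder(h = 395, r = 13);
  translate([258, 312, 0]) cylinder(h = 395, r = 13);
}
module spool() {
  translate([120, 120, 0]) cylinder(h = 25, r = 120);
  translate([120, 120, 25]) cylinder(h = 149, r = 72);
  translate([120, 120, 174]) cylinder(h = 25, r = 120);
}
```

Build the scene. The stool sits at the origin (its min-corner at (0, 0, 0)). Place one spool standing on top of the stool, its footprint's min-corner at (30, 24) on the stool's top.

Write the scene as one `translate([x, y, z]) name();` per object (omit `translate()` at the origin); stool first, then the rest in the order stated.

stool();
translate([30, 24, 420]) spool();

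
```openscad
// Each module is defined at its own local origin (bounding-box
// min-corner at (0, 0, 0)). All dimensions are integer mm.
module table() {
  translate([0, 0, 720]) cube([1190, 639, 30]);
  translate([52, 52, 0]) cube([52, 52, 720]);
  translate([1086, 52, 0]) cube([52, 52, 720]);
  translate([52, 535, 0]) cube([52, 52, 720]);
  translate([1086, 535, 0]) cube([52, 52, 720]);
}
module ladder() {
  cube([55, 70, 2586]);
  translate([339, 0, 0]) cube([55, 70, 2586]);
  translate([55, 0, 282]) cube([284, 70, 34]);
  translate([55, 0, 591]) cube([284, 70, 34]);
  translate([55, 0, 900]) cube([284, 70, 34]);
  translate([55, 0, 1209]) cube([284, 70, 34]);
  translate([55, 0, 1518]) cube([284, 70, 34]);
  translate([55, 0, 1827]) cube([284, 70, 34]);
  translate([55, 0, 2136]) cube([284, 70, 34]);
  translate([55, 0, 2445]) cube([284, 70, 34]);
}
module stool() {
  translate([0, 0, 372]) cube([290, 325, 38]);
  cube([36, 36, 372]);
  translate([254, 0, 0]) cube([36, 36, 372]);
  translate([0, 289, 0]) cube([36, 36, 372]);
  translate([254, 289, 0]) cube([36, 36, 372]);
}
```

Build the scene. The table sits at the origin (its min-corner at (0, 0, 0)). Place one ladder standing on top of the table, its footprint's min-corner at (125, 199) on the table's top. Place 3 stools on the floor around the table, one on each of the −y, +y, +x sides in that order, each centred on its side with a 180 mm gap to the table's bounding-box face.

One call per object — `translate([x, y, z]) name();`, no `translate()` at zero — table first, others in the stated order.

table();
translate([125, 199, 750]) ladder();
translate([450, -505, 0]) stool();
translate([450, 819, 0]) stool();
translate([1370, 157, 0]) stool();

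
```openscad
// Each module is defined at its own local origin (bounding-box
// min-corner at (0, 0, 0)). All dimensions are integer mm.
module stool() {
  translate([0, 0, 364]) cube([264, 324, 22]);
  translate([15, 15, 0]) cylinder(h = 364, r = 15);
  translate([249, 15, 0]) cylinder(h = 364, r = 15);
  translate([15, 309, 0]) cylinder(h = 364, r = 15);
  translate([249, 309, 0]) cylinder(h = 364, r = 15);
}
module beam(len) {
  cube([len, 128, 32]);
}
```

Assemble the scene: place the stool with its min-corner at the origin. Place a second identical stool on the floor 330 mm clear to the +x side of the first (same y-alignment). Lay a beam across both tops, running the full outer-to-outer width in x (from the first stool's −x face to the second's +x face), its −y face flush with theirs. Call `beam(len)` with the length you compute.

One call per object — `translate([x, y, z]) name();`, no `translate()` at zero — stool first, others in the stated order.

stool();
translate([594, 0, 0]) stool();
translate([0, 0, 386]) beam(858);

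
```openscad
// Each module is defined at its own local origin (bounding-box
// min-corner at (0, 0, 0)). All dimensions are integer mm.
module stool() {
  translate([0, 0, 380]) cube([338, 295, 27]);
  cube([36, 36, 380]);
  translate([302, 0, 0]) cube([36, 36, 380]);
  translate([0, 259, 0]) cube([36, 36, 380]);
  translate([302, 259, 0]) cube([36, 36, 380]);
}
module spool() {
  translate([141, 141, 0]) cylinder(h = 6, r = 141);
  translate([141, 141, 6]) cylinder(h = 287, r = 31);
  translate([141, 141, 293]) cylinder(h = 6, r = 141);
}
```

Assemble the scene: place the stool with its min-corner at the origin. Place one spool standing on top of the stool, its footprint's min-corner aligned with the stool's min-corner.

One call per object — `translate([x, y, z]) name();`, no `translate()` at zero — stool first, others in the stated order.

stool();
translate([0, 0, 407]) spool();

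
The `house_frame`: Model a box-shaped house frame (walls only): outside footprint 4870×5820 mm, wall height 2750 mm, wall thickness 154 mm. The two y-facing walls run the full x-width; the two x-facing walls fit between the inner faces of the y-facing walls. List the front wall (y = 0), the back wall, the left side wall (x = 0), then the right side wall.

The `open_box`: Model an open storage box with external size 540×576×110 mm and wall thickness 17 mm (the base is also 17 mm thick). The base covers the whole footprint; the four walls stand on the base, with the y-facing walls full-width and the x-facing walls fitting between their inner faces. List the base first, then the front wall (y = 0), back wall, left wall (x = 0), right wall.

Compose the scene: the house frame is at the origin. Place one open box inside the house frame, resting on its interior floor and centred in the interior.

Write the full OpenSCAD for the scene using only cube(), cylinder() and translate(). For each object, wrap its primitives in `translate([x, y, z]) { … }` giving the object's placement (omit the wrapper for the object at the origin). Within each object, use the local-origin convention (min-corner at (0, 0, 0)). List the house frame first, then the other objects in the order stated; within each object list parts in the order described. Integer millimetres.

cube([4870, 154, 2750]);
translate([0, 5666, 0]) cube([4870, 154, 2750]);
translate([0, 154, 0]) cube([154, 5512, 2750]);
translate([4716, 154, 0]) cube([154, 5512, 2750]);
translate([2165, 2622, 0]) {
  cube([540, 576, 17]);
  translate([0, 0, 17]) cube([540, 17, 93]);
  translate([0, 559, 17]) cube([540, 17, 93]);
  translate([0, 17, 17]) cube([17, 542, 93]);
  translate([523, 17, 17]) cube([17, 542, 93]);
}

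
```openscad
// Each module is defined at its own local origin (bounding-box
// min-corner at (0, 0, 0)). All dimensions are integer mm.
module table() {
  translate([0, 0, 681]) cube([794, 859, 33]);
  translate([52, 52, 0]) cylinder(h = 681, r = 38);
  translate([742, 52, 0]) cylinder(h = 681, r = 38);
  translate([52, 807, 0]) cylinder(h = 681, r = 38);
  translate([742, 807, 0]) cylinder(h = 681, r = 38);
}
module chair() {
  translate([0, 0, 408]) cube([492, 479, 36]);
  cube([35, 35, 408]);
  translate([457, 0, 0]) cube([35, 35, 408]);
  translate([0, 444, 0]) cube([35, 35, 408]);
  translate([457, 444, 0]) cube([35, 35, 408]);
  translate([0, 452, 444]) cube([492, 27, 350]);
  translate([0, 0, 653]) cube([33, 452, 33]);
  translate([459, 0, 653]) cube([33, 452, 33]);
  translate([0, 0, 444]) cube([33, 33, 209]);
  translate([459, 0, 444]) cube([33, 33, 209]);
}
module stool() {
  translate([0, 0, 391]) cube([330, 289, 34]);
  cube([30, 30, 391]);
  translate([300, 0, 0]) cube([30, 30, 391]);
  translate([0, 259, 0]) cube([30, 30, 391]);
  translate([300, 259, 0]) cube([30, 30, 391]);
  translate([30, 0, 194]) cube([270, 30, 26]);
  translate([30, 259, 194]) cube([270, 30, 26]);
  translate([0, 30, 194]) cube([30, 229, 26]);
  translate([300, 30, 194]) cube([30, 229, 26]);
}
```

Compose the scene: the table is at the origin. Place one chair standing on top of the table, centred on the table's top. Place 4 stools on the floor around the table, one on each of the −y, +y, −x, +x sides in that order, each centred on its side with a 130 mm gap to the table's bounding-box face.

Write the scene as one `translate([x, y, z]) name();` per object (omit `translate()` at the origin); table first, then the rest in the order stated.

table();
translate([151, 190, 714]) chair();
translate([232, -419, 0]) stool();
translate([232, 989, 0]) stool();
translate([-460, 285, 0]) stool();
translate([924, 285, 0]) stool();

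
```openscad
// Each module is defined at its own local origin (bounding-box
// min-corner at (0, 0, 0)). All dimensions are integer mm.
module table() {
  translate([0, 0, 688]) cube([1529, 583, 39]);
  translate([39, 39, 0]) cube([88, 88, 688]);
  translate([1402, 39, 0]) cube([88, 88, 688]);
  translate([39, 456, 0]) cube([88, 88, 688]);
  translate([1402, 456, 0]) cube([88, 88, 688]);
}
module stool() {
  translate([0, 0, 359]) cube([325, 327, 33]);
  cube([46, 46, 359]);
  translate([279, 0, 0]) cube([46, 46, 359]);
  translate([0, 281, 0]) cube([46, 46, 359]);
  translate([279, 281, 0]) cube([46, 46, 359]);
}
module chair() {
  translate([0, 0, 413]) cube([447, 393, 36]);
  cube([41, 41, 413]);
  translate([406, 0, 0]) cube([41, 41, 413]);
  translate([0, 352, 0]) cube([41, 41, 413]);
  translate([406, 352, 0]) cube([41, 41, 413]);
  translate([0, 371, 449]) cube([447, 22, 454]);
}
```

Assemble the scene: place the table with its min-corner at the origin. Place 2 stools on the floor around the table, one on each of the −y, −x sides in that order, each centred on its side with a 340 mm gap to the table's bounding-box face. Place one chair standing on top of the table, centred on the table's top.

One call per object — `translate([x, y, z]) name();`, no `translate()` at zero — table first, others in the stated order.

table();
translate([602, -667, 0]) stool();
translate([-665, 128, 0]) stool();
translate([541, 95, 727]) chair();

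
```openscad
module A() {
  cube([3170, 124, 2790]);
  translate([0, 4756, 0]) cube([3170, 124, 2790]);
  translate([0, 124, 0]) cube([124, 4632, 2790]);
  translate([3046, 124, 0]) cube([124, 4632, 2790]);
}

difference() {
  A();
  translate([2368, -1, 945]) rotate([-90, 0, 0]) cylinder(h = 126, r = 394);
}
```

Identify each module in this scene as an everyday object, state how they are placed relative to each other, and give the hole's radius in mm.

The subtracted cylinder has r = 394 mm.

A is a house frame. The house frame has a circular hole through its front wall. The hole's radius is 394 mm.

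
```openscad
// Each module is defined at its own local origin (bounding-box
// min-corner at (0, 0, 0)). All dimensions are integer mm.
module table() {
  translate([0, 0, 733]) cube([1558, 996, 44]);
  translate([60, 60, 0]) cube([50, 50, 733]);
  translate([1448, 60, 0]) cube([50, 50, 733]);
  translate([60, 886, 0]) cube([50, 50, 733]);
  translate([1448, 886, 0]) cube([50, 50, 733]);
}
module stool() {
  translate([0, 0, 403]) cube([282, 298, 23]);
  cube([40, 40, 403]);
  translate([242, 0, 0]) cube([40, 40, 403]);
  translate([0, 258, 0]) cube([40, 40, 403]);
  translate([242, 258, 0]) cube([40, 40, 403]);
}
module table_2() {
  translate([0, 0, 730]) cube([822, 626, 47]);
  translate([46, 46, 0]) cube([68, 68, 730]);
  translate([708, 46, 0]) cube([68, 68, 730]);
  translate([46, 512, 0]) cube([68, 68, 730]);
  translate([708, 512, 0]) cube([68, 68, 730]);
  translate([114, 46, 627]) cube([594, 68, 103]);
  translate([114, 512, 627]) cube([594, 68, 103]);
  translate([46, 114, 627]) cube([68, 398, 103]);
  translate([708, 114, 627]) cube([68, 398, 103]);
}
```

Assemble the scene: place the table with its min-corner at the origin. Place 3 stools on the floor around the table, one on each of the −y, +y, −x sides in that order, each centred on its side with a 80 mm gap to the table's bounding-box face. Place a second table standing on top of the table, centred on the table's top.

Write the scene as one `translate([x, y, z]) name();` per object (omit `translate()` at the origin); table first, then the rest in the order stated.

table();
translate([638, -378, 0]) stool();
translate([638, 1076, 0]) stool();
translate([-362, 349, 0]) stool();
translate([368, 185, 777]) table_2();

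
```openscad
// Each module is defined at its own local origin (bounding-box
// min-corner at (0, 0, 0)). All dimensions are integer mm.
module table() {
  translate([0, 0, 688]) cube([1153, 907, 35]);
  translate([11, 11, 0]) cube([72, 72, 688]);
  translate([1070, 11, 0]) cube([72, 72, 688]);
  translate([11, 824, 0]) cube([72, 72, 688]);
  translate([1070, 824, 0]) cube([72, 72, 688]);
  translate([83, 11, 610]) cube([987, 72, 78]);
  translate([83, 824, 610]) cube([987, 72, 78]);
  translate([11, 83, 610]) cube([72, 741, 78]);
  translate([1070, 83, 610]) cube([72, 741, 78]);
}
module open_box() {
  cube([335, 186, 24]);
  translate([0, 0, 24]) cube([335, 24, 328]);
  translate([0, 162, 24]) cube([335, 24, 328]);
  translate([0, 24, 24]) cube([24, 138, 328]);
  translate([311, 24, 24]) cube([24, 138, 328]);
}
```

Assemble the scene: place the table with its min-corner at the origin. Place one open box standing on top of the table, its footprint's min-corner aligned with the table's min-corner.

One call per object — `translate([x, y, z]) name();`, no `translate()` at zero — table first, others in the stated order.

table();
translate([0, 0, 723]) open_box();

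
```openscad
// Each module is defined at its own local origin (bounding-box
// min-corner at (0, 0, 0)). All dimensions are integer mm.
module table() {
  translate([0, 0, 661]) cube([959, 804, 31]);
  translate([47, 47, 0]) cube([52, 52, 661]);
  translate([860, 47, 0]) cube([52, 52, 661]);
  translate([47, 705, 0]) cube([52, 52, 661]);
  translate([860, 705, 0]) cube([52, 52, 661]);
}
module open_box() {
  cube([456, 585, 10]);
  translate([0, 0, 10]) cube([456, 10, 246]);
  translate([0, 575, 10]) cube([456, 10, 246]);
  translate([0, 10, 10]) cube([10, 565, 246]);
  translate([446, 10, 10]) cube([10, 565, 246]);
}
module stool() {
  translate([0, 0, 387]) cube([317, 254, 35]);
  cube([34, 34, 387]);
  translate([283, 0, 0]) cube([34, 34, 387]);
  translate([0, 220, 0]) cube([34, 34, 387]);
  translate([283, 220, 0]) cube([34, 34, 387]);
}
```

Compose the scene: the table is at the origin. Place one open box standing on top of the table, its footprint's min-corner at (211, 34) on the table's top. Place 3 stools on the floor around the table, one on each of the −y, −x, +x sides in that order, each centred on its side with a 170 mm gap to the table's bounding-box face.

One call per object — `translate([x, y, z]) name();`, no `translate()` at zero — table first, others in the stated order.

table();
translate([211, 34, 692]) open_box();
translate([321, -424, 0]) stool();
translate([-487, 275, 0]) stool();
translate([1129, 275, 0]) stool();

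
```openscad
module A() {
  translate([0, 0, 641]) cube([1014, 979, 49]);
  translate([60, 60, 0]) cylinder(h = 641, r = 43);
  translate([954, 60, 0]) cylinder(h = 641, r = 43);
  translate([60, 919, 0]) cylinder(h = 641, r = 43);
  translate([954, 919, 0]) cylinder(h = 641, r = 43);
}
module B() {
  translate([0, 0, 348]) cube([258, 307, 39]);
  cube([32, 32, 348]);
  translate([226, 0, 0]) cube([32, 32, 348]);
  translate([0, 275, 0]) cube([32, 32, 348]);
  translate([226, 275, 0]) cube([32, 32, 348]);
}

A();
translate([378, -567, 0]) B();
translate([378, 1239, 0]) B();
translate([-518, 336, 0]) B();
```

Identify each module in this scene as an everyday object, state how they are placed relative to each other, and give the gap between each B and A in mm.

Each stool's nearest face is 260 mm from the table's bounding box.

A is a table. B is a stool. Three stools sit around the table at the −y, +y, −x sides. The gap between each stool and the table is 260 mm.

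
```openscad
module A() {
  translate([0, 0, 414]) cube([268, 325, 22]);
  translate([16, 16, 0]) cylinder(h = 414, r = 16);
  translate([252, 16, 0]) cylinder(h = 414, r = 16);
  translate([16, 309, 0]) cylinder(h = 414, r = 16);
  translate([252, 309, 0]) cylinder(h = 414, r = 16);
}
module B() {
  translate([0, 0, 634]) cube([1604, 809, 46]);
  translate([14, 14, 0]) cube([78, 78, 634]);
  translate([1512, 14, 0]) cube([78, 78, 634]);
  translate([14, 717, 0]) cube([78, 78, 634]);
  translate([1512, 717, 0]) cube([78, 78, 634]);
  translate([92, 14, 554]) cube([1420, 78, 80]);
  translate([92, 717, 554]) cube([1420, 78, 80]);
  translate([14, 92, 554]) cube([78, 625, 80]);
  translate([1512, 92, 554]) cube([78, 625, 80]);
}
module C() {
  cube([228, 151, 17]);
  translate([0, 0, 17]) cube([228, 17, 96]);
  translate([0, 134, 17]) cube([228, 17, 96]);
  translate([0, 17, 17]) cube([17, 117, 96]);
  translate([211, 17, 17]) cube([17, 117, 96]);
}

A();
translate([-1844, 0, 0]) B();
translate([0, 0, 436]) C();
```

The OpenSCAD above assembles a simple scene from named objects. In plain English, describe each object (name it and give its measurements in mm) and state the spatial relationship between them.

A is a four-legged stool. The seat is a 268×325×22 mm slab whose top surface is at z = 436 mm; four round legs, each 32 mm in diameter, run from the floor (z = 0) to the underside of the seat, each leg's axis is inset half a diameter from the nearest pair of seat edges (so the leg's bounding box is flush with the corner).

B is a rectangular dining table. The top is 1604×809×46 mm with its upper surface at z = 680 mm. It stands on four 78×78 mm square legs, each inset 14 mm from the nearest pair of top edges, running from the floor to the underside of the top. Four apron rails, 78 mm thick and 80 mm tall, run between adjacent legs with their top edges flush with the underside of the top and their outer faces flush with the legs' outer faces.

C is an open-topped rectangular box: outside dimensions 228×151×113 mm, with a uniform wall and base thickness of 17 mm. The base is a full 228×151 slab on the floor; four walls sit on top of the base. The front and back walls (the −y and +y sides) span the full width; the two side walls fit between them.

The table is on the floor beside the stool on its −x side. The open box is on top of the stool.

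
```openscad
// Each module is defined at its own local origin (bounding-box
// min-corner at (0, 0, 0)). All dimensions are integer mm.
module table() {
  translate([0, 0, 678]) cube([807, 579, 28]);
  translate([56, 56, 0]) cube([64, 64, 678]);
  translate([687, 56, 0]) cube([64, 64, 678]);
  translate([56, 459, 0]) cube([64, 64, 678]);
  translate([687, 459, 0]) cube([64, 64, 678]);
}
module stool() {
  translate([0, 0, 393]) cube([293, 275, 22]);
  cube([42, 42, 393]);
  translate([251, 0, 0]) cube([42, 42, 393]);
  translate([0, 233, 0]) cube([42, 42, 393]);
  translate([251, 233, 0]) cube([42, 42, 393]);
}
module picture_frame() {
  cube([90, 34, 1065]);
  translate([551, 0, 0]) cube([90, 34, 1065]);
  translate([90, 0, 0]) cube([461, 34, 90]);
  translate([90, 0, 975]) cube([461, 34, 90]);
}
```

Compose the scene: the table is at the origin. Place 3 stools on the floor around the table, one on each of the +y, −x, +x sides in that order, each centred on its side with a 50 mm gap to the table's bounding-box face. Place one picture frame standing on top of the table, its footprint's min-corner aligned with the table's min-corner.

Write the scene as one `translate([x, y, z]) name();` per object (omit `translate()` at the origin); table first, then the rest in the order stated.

table();
translate([257, 629, 0]) stool();
translate([-343, 152, 0]) stool();
translate([857, 152, 0]) stool();
translate([0, 0, 706]) picture_frame();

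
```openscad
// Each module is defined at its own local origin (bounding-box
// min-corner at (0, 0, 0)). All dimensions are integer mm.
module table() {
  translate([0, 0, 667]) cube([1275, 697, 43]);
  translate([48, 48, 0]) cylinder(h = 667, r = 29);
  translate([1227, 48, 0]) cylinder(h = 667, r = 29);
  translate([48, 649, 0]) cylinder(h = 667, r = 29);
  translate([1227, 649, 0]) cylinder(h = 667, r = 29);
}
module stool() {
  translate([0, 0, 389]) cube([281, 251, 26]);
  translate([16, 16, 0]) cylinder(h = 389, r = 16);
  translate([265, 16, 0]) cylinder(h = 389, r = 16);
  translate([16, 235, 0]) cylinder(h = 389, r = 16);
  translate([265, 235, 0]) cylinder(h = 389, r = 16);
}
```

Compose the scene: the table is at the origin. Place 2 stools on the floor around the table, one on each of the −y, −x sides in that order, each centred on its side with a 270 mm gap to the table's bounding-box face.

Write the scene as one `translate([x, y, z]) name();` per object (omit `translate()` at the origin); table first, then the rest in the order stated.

table();
translate([497, -521, 0]) stool();
translate([-551, 223, 0]) stool();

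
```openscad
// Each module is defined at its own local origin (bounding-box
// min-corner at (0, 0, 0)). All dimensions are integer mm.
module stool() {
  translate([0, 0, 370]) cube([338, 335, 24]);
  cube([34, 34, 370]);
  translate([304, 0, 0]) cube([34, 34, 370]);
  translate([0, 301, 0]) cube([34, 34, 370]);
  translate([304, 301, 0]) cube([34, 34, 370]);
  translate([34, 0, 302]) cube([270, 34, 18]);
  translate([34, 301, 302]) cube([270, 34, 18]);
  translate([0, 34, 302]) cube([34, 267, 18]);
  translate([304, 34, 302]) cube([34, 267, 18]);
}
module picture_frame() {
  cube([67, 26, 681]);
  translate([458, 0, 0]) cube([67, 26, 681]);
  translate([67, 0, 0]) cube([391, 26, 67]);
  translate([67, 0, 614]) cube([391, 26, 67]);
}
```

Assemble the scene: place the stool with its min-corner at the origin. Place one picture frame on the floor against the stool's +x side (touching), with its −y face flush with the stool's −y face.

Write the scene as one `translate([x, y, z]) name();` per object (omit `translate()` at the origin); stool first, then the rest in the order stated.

stool();
translate([338, 0, 0]) picture_frame();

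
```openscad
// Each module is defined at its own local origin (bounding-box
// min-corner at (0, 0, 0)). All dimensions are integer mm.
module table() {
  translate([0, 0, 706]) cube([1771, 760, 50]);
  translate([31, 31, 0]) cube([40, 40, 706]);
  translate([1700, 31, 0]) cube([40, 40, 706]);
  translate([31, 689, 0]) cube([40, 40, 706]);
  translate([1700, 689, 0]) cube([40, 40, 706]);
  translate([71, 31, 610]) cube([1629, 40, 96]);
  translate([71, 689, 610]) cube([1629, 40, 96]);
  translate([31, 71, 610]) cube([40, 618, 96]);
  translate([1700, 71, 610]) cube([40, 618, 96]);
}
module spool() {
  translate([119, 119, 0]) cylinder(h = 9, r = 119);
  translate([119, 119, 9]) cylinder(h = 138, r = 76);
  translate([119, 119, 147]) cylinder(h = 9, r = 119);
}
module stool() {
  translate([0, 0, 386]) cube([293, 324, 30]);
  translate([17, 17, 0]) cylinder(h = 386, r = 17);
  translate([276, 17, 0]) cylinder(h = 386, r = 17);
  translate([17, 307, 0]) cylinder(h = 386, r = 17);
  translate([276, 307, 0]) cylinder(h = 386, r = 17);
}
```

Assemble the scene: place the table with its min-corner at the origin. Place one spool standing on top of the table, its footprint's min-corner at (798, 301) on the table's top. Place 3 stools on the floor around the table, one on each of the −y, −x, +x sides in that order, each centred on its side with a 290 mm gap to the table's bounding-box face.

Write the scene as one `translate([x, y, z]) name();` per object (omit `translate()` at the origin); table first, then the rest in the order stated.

table();
translate([798, 301, 756]) spool();
translate([739, -614, 0]) stool();
translate([-583, 218, 0]) stool();
translate([2061, 218, 0]) stool();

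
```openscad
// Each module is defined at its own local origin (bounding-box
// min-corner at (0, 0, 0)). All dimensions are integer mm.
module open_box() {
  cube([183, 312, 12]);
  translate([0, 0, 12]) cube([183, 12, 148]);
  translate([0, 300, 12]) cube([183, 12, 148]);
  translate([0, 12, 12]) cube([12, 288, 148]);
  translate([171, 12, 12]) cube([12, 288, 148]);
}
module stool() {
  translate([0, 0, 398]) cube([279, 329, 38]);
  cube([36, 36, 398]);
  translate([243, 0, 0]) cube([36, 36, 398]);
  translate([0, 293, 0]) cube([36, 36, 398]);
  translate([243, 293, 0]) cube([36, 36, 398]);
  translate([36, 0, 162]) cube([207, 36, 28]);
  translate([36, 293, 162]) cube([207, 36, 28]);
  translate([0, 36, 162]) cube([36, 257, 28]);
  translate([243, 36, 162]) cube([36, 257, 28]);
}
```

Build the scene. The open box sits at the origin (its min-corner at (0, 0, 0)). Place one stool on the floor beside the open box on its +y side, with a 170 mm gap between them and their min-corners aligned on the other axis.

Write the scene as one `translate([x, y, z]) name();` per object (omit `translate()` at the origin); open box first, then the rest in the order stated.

open_box();
translate([0, 482, 0]) stool();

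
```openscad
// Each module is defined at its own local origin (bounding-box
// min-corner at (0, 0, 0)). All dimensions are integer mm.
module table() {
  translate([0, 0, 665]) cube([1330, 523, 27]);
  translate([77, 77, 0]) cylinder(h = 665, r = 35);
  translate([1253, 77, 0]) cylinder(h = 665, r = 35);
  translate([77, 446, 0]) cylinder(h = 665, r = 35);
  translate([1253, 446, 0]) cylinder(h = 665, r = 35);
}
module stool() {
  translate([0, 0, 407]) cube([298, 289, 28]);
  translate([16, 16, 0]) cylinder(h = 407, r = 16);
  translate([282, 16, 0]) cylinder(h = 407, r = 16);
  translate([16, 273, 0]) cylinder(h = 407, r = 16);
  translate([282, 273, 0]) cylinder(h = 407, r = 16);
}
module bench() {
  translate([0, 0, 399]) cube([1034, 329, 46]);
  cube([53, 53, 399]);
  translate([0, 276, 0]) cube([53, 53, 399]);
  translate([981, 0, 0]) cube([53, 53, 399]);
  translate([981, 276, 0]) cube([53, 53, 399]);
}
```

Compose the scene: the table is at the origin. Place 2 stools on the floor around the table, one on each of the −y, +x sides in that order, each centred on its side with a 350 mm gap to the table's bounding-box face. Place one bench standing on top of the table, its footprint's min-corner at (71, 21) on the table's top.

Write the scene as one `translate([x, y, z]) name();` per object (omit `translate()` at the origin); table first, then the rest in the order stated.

table();
translate([516, -639, 0]) stool();
translate([1680, 117, 0]) stool();
translate([71, 21, 692]) bench();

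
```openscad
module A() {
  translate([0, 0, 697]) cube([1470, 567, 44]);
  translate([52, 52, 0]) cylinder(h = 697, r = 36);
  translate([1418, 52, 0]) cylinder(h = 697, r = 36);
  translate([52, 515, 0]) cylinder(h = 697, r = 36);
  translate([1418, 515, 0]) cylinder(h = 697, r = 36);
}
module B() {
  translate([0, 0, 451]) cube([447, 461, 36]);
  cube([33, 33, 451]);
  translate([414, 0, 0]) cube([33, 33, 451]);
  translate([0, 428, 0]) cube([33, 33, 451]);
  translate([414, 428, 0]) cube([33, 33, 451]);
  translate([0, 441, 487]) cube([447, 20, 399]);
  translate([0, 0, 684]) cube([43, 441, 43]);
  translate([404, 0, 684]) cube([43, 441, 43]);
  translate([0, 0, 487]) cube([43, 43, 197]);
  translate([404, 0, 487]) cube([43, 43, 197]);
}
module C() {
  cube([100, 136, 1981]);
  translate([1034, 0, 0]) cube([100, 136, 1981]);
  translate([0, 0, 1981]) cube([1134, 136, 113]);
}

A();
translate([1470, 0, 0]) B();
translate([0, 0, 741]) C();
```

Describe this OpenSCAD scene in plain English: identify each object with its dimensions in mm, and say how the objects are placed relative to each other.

A is a rectangular dining table. The top is 1470×567×44 mm with its upper surface at z = 741 mm. It stands on four round legs of 72 mm diameter, each leg's bounding box inset 16 mm from the nearest pair of top edges, running from the floor to the underside of the top.

B is a chair. The seat is a 447×461×36 mm slab with its top at z = 487 mm, on four 33×33 mm corner legs (flush with the seat edges, standing on z = 0). A flat backrest 20 mm thick, 399 mm tall, spans the full seat width and rises from the seat top along its +y edge, rear face flush with the rear of the seat. Two armrests of 43×43 mm section run along each side from the seat's front edge to the front of the backrest, top faces 240 mm above the seat top and outer faces flush with the seat's x-edges; a 43×43 mm post under the front of each armrest stands on the seat at the front corner.

C is a rectangular door frame: two vertical jambs of 100×136 mm section, 1981 mm tall, with a clear opening 934 mm wide between their inner faces. A header 113 mm tall and 136 mm deep lies on top of the jambs and spans the full outside width.

The chair is against the table's +x side, with their −y faces flush. The door frame is on top of the table.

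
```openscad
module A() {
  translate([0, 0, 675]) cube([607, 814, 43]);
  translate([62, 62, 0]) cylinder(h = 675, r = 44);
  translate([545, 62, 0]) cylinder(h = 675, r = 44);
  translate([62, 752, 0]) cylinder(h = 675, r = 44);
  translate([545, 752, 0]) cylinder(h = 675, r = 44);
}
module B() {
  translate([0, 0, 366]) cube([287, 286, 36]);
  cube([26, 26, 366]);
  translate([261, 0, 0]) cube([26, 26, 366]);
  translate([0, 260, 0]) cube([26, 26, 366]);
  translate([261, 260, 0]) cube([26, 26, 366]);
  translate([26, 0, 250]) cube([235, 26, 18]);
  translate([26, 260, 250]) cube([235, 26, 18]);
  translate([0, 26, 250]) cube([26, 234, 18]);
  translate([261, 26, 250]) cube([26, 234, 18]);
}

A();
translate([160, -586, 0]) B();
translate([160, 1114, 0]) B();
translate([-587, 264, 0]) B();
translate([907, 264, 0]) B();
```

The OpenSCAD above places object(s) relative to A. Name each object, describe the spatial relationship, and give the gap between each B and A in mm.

Each stool's nearest face is 300 mm from the table's bounding box.

A is a table. B is a stool. Four stools sit around the table at the −y, +y, −x, +x sides. The gap between each stool and the table is 300 mm.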